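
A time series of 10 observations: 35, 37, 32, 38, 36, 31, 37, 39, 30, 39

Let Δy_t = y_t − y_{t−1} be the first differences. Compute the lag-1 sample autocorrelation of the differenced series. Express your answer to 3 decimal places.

-0.531

First differences Δy: 2, -5, 6, -2, -5, 6, 2, -9, 9
Mean of differences = 0.4444
Numerator Σ(Δy_t−Δȳ)(Δy_{t+1}−Δȳ) = -156.0864
Denominator Σ(Δy_t−Δȳ)² = 294.2222
r_1(Δy) = -156.0864 / 294.2222 = -0.531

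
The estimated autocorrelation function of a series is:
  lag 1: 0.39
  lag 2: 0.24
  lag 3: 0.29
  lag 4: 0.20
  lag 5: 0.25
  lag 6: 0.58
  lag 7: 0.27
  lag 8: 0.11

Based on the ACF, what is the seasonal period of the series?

6

The largest autocorrelation is r_6 = 0.58; the remaining lags stay at or below 0.39. The elevated value at lag 1 (0.39), dropping to 0.24 at lag 2, reflects decaying short-term dependence rather than seasonality.
The dominant spike at lag 6 indicates a seasonal period of 6.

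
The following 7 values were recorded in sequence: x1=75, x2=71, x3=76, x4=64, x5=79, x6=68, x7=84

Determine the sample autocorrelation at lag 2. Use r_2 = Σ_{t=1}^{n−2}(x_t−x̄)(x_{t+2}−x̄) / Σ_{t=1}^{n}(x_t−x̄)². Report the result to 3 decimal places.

Mean x̄ = (75 + 71 + 76 + 64 + 79 + 68 + 84)/7 = 73.8571
Deviations from mean: 1.1429, -2.8571, 2.1429, -9.8571, 5.1429, -5.8571, 10.1429
Numerator Σ_{t=1}^{5}(x_t−x̄)(x_{t+2}−x̄) = 151.5306
Denominator Σ(x_t−x̄)² = 274.8571
r_2 = 151.5306 / 274.8571 = 0.551

0.551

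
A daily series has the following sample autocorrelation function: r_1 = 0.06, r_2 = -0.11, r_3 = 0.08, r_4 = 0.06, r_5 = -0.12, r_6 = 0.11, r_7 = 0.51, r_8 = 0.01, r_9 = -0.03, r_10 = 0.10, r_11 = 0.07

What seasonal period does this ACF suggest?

7

The largest autocorrelation is r_7 = 0.51; the remaining lags stay at or below 0.11.
The dominant spike at lag 7 indicates a seasonal period of 7.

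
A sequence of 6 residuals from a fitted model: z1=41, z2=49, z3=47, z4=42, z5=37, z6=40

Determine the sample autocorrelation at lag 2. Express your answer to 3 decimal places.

-0.338

Mean z̄ = (41 + 49 + 47 + 42 + 37 + 40)/6 = 42.6667
Deviations from mean: -1.6667, 6.3333, 4.3333, -0.6667, -5.6667, -2.6667
Σ(z_t−z̄)(z_{t+2}−z̄) = (-7.2222) + (-4.2222) + (-24.5556) + (1.7778) = -34.2222
Denominator Σ(z_t−z̄)² = 101.3333
r_2 = -34.2222 / 101.3333 = -0.338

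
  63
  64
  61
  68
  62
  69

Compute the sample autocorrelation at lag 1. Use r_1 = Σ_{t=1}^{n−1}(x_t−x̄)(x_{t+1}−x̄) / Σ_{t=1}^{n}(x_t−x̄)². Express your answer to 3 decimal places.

-0.556

Mean x̄ = (63 + 64 + 61 + 68 + 62 + 69)/6 = 64.5000
Deviations from mean: -1.5000, -0.5000, -3.5000, 3.5000, -2.5000, 4.5000
Σ(x_t−x̄)(x_{t+1}−x̄) = (0.7500) + (1.7500) + (-12.2500) + (-8.7500) + (-11.2500) = -29.7500
Denominator Σ(x_t−x̄)² = 53.5000
r_1 = -29.7500 / 53.5000 = -0.556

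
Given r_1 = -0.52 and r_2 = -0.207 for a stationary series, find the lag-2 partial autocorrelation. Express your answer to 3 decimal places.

φ_{22} = (r_2 − r_1²) / (1 − r_1²)
r_1² = (-0.52)² = 0.2704
Numerator = -0.207 − 0.2704 = -0.4774; denominator = 1 − 0.2704 = 0.7296
φ_{22} = -0.4774 / 0.7296 = -0.654

-0.654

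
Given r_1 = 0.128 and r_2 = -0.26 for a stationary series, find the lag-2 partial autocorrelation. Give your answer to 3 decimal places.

φ_{22} = (r_2 − r_1²) / (1 − r_1²)
r_1² = (0.128)² = 0.016384
Numerator = -0.26 − 0.0164 = -0.2764; denominator = 1 − 0.0164 = 0.9836
φ_{22} = -0.2764 / 0.9836 = -0.281

-0.281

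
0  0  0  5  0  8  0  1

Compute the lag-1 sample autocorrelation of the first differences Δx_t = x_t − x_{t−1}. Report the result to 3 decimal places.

-0.766

First differences Δx: 0, 0, 5, -5, 8, -8, 1
Mean of differences = 0.1429
Numerator Σ(Δx_t−Δx̄)(Δx_{t+1}−Δx̄) = -137.0204
Denominator Σ(Δx_t−Δx̄)² = 178.8571
r_1(Δx) = -137.0204 / 178.8571 = -0.766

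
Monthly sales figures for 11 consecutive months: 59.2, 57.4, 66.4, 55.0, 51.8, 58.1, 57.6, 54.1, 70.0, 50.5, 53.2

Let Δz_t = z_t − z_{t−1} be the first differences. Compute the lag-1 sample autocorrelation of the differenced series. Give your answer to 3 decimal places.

-0.577

First differences Δz: -1.8, 9.0, -11.4, -3.2, 6.3, -0.5, -3.5, 15.9, -19.5, 2.7
Mean of differences = -0.6000
Numerator Σ(Δz_t−Δz̄)(Δz_{t+1}−Δz̄) = -526.7300
Denominator Σ(Δz_t−Δz̄)² = 913.3800
r_1(Δz) = -526.7300 / 913.3800 = -0.577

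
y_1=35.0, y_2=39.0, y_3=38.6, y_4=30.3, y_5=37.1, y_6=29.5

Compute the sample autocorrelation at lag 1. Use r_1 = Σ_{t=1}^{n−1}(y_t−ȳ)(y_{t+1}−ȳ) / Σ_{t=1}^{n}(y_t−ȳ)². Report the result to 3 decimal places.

Mean ȳ = (35.0 + 39.0 + 38.6 + 30.3 + 37.1 + 29.5)/6 = 34.9167
Deviations from mean: 0.0833, 4.0833, 3.6833, -4.6167, 2.1833, -5.4167
Numerator Σ_{t=1}^{5}(y_t−ȳ)(y_{t+1}−ȳ) = -23.5303
Denominator Σ(y_t−ȳ)² = 85.6683
r_1 = -23.5303 / 85.6683 = -0.275

-0.275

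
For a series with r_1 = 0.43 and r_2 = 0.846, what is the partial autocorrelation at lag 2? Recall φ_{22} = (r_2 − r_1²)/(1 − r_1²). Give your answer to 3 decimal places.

φ_{22} = (r_2 − r_1²) / (1 − r_1²)
r_1² = (0.43)² = 0.1849
Numerator = 0.846 − 0.1849 = 0.6611; denominator = 1 − 0.1849 = 0.8151
φ_{22} = 0.6611 / 0.8151 = 0.811

0.811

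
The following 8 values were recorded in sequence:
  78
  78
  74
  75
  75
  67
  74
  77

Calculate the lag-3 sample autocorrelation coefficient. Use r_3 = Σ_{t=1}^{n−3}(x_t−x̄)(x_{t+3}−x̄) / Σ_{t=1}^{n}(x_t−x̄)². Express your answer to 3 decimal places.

Mean x̄ = (78 + 78 + 74 + 75 + 75 + 67 + 74 + 77)/8 = 74.7500
Deviations from mean: 3.2500, 3.2500, -0.7500, 0.2500, 0.2500, -7.7500, -0.7500, 2.2500
Σ(x_t−x̄)(x_{t+3}−x̄) = (0.8125) + (0.8125) + (5.8125) + (-0.1875) + (0.5625) = 7.8125
Denominator Σ(x_t−x̄)² = 87.5000
r_3 = 7.8125 / 87.5000 = 0.089

0.089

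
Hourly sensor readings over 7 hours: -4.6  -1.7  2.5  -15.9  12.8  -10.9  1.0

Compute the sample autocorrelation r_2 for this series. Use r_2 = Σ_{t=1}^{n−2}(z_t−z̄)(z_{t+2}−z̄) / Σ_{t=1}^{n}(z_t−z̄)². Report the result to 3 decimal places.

Mean z̄ = (-4.6 − 1.7 + 2.5 − 15.9 + 12.8 − 10.9 + 1.0)/7 = -2.4000
Deviations from mean: -2.2000, 0.7000, 4.9000, -13.5000, 15.2000, -8.5000, 3.4000
Σ(z_t−z̄)(z_{t+2}−z̄) = (-10.7800) + (-9.4500) + (74.4800) + (114.7500) + (51.6800) = 220.6800
Denominator Σ(z_t−z̄)² = 526.4400
r_2 = 220.6800 / 526.4400 = 0.419

0.419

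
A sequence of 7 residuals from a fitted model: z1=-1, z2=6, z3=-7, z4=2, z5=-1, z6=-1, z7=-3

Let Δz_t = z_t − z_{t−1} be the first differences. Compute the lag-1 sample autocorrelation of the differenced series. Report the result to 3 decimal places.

First differences Δz: 7, -13, 9, -3, 0, -2
Mean of differences = -0.3333
Numerator Σ(Δz_t−Δz̄)(Δz_{t+1}−Δz̄) = -237.4444
Denominator Σ(Δz_t−Δz̄)² = 311.3333
r_1(Δz) = -237.4444 / 311.3333 = -0.763

-0.763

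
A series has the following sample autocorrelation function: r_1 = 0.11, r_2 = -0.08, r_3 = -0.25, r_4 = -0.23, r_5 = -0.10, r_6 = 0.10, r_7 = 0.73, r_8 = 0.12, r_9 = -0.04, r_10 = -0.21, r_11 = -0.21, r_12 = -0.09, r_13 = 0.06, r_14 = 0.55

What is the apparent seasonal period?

7

The largest autocorrelation is r_7 = 0.73, with a weaker echo at lag 14 (0.55); the remaining lags stay at or below 0.12.
The dominant spike at lag 7 indicates a seasonal period of 7.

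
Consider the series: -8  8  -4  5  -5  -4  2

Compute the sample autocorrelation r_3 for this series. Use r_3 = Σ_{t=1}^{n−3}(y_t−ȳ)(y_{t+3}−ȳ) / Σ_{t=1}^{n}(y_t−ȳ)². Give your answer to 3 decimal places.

-0.249

Mean ȳ = (-8 + 8 − 4 + 5 − 5 − 4 + 2)/7 = -0.8571
Deviations from mean: -7.1429, 8.8571, -3.1429, 5.8571, -4.1429, -3.1429, 2.8571
Σ(y_t−ȳ)(y_{t+3}−ȳ) = (-41.8367) + (-36.6939) + (9.8776) + (16.7347) = -51.9184
Denominator Σ(y_t−ȳ)² = 208.8571
r_3 = -51.9184 / 208.8571 = -0.249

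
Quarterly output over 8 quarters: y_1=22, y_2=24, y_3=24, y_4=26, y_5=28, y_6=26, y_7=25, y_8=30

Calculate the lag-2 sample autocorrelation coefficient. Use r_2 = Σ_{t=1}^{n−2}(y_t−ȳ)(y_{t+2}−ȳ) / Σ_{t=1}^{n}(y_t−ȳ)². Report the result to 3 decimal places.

0.039

Mean ȳ = (22 + 24 + 24 + 26 + 28 + 26 + 25 + 30)/8 = 25.6250
Numerator Σ_{t=1}^{6}(y_t−ȳ)(y_{t+2}−ȳ) = 1.7188
Denominator Σ(y_t−ȳ)² = 43.8750
r_2 = 1.7188 / 43.8750 = 0.039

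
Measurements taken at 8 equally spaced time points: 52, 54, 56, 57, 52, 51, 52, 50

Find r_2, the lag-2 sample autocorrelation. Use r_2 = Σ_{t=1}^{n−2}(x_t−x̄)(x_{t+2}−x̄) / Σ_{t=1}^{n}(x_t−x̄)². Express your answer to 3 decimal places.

-0.071

Mean x̄ = (52 + 54 + 56 + 57 + 52 + 51 + 52 + 50)/8 = 53.0000
Numerator Σ_{t=1}^{6}(x_t−x̄)(x_{t+2}−x̄) = -3.0000
Denominator Σ(x_t−x̄)² = 42.0000
r_2 = -3.0000 / 42.0000 = -0.071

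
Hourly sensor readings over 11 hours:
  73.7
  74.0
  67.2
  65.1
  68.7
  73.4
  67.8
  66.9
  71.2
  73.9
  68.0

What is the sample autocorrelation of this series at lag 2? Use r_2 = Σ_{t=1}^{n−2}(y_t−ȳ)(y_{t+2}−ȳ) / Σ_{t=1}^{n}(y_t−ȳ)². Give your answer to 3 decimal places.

-0.618

Mean ȳ = (73.7 + 74.0 + 67.2 + 65.1 + 68.7 + 73.4 + 67.8 + 66.9 + 71.2 + 73.9 + 68.0)/11 = 69.9909
Numerator Σ_{t=1}^{9}(y_t−ȳ)(y_{t+2}−ȳ) = -67.8783
Denominator Σ(y_t−ȳ)² = 109.8891
r_2 = -67.8783 / 109.8891 = -0.618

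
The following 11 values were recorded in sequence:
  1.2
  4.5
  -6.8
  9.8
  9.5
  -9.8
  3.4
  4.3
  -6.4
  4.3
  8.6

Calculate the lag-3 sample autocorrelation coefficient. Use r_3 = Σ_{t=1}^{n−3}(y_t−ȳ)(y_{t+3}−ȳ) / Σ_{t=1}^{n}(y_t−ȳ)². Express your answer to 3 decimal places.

0.560

Mean ȳ = (1.2 + 4.5 − 6.8 + 9.8 + 9.5 − 9.8 + 3.4 + 4.3 − 6.4 + 4.3 + 8.6)/11 = 2.0545
Numerator Σ_{t=1}^{8}(y_t−ȳ)(y_{t+3}−ȳ) = 261.6383
Denominator Σ(y_t−ȳ)² = 467.2873
r_3 = 261.6383 / 467.2873 = 0.560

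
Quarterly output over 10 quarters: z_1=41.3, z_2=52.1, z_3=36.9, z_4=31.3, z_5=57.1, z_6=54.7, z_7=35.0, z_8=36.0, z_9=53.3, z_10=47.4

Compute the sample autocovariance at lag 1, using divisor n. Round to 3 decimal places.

-8.499

Mean z̄ = (41.3 + 52.1 + 36.9 + 31.3 + 57.1 + 54.7 + 35.0 + 36.0 + 53.3 + 47.4)/10 = 44.5100
Σ_{t=1}^{9}(z_t−z̄)(z_{t+1}−z̄) = -84.9941
γ_1 = -84.9941 / 10 = -8.499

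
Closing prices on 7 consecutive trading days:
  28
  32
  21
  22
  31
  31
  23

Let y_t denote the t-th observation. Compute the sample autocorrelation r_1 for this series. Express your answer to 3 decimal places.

Mean ȳ = (28 + 32 + 21 + 22 + 31 + 31 + 23)/7 = 26.8571
Σ(y_t−ȳ)(y_{t+1}−ȳ) = (5.8776) + (-30.1224) + (28.4490) + (-20.1224) + (17.1633) + (-15.9796) = -14.7347
Denominator Σ(y_t−ȳ)² = 134.8571
r_1 = -14.7347 / 134.8571 = -0.109

-0.109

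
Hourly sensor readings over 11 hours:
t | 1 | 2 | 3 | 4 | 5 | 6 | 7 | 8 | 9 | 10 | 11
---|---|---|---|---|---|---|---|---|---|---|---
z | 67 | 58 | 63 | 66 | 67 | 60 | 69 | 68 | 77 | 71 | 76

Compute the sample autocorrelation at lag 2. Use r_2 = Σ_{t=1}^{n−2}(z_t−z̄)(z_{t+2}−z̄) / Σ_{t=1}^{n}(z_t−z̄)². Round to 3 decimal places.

Mean z̄ = (67 + 58 + 63 + 66 + 67 + 60 + 69 + 68 + 77 + 71 + 76)/11 = 67.4545
Numerator Σ_{t=1}^{9}(z_t−z̄)(z_{t+2}−z̄) = 122.1322
Denominator Σ(z_t−z̄)² = 346.7273
r_2 = 122.1322 / 346.7273 = 0.352

0.352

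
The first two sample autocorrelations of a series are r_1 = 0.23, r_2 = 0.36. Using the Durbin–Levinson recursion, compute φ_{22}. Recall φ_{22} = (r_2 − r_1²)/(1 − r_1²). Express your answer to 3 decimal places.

0.324

φ_{22} = (r_2 − r_1²) / (1 − r_1²)
r_1² = (0.23)² = 0.0529
Numerator = 0.36 − 0.0529 = 0.3071; denominator = 1 − 0.0529 = 0.9471
φ_{22} = 0.3071 / 0.9471 = 0.324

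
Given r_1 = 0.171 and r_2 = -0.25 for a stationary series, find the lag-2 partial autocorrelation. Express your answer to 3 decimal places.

-0.288

φ_{22} = (r_2 − r_1²) / (1 − r_1²)
r_1² = (0.171)² = 0.029241
Numerator = -0.25 − 0.0292 = -0.2792; denominator = 1 − 0.0292 = 0.9708
φ_{22} = -0.2792 / 0.9708 = -0.288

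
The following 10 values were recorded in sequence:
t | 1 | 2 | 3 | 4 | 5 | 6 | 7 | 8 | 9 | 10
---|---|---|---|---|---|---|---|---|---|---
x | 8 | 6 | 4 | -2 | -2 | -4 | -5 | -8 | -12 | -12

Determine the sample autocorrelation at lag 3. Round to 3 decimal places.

Mean x̄ = (8 + 6 + 4 − 2 − 2 − 4 − 5 − 8 − 12 − 12)/10 = -2.7000
Σ(x_t−x̄)(x_{t+3}−x̄) = (7.4900) + (6.0900) + (-8.7100) + (-1.6100) + (-3.7100) + (12.0900) + (21.3900) = 33.0300
Denominator Σ(x_t−x̄)² = 444.1000
r_3 = 33.0300 / 444.1000 = 0.074

0.074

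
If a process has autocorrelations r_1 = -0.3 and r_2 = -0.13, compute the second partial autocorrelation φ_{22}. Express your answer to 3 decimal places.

φ_{22} = (r_2 − r_1²) / (1 − r_1²)
r_1² = (-0.3)² = 0.09
Numerator = -0.13 − 0.0900 = -0.2200; denominator = 1 − 0.0900 = 0.9100
φ_{22} = -0.2200 / 0.9100 = -0.242

-0.242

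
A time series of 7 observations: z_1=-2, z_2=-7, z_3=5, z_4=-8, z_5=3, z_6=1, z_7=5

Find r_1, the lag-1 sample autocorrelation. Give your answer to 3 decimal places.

Mean z̄ = (-2 − 7 + 5 − 8 + 3 + 1 + 5)/7 = -0.4286
Deviations from mean: -1.5714, -6.5714, 5.4286, -7.5714, 3.4286, 1.4286, 5.4286
Σ(z_t−z̄)(z_{t+1}−z̄) = (10.3265) + (-35.6735) + (-41.1020) + (-25.9592) + (4.8980) + (7.7551) = -79.7551
Denominator Σ(z_t−z̄)² = 175.7143
r_1 = -79.7551 / 175.7143 = -0.454

-0.454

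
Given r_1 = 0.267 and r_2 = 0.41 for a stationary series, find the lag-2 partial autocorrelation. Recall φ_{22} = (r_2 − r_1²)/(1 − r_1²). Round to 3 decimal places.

φ_{22} = (r_2 − r_1²) / (1 − r_1²)
r_1² = (0.267)² = 0.071289
Numerator = 0.41 − 0.0713 = 0.3387; denominator = 1 − 0.0713 = 0.9287
φ_{22} = 0.3387 / 0.9287 = 0.365

0.365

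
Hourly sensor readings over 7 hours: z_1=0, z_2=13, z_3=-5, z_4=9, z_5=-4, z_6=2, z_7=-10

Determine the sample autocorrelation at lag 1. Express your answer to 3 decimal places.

-0.473

Mean z̄ = (0 + 13 − 5 + 9 − 4 + 2 − 10)/7 = 0.7143
Deviations from mean: -0.7143, 12.2857, -5.7143, 8.2857, -4.7143, 1.2857, -10.7143
Numerator Σ_{t=1}^{6}(z_t−z̄)(z_{t+1}−z̄) = -185.2245
Denominator Σ(z_t−z̄)² = 391.4286
r_1 = -185.2245 / 391.4286 = -0.473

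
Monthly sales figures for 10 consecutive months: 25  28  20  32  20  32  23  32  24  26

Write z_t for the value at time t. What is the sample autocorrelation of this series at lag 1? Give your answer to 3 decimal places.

Mean z̄ = (25 + 28 + 20 + 32 + 20 + 32 + 23 + 32 + 24 + 26)/10 = 26.2000
Numerator Σ_{t=1}^{9}(z_t−z̄)(z_{t+1}−z̄) = -170.6400
Denominator Σ(z_t−z̄)² = 197.6000
r_1 = -170.6400 / 197.6000 = -0.864

-0.864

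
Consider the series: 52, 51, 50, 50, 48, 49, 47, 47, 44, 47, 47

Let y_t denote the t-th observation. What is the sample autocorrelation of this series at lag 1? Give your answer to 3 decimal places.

0.581

Mean ȳ = (52 + 51 + 50 + 50 + 48 + 49 + 47 + 47 + 44 + 47 + 47)/11 = 48.3636
Numerator Σ_{t=1}^{10}(y_t−ȳ)(y_{t+1}−ȳ) = 30.5041
Denominator Σ(y_t−ȳ)² = 52.5455
r_1 = 30.5041 / 52.5455 = 0.581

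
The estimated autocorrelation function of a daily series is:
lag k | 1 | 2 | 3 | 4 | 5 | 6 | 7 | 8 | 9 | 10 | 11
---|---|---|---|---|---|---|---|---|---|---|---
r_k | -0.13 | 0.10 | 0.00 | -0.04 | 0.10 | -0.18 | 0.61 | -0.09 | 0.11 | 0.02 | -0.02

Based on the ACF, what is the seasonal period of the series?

7

The largest autocorrelation is r_7 = 0.61; the remaining lags stay at or below 0.11.
The dominant spike at lag 7 indicates a seasonal period of 7.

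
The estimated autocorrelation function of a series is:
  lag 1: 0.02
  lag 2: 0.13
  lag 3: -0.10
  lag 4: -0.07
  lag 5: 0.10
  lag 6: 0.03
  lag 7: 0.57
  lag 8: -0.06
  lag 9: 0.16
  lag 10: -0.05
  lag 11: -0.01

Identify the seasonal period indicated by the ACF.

The largest autocorrelation is r_7 = 0.57; the remaining lags stay at or below 0.16.
The dominant spike at lag 7 indicates a seasonal period of 7.

7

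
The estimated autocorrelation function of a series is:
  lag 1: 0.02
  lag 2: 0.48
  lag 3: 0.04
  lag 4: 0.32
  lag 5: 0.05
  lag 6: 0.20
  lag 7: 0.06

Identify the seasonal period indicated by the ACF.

2

The largest autocorrelation is r_2 = 0.48, with weaker echoes at lags 4 (0.32) and 6 (0.20); the remaining lags stay at or below 0.06.
The dominant spike at lag 2 indicates a seasonal period of 2.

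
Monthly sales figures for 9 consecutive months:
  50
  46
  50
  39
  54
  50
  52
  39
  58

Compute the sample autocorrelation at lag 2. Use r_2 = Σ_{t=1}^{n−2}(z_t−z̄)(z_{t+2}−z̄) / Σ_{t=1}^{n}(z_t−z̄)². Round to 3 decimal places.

0.177

Mean z̄ = (50 + 46 + 50 + 39 + 54 + 50 + 52 + 39 + 58)/9 = 48.6667
Numerator Σ_{t=1}^{7}(z_t−z̄)(z_{t+2}−z̄) = 57.7778
Denominator Σ(z_t−z̄)² = 326.0000
r_2 = 57.7778 / 326.0000 = 0.177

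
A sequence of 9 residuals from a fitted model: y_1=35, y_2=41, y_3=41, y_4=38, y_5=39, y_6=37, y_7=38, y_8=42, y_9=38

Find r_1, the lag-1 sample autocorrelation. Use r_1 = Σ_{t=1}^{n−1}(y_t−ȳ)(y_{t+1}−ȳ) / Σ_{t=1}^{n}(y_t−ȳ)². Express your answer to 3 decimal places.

Mean ȳ = (35 + 41 + 41 + 38 + 39 + 37 + 38 + 42 + 38)/9 = 38.7778
Numerator Σ_{t=1}^{8}(y_t−ȳ)(y_{t+1}−ȳ) = -9.3827
Denominator Σ(y_t−ȳ)² = 39.5556
r_1 = -9.3827 / 39.5556 = -0.237

-0.237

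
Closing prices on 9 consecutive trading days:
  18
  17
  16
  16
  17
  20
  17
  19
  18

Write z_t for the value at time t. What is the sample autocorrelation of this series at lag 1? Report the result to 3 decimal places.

Mean z̄ = (18 + 17 + 16 + 16 + 17 + 20 + 17 + 19 + 18)/9 = 17.5556
Numerator Σ_{t=1}^{8}(z_t−z̄)(z_{t+1}−z̄) = 1.0247
Denominator Σ(z_t−z̄)² = 14.2222
r_1 = 1.0247 / 14.2222 = 0.072

0.072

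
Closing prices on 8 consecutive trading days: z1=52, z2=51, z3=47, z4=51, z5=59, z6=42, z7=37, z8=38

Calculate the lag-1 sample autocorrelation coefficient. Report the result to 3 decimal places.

0.362

Mean z̄ = (52 + 51 + 47 + 51 + 59 + 42 + 37 + 38)/8 = 47.1250
Σ(z_t−z̄)(z_{t+1}−z̄) = (18.8906) + (-0.4844) + (-0.4844) + (46.0156) + (-60.8594) + (51.8906) + (92.3906) = 147.3594
Denominator Σ(z_t−z̄)² = 406.8750
r_1 = 147.3594 / 406.8750 = 0.362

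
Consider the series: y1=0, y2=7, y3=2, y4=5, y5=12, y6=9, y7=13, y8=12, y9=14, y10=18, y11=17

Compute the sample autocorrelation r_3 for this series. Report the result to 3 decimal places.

0.218

Mean ȳ = (0 + 7 + 2 + 5 + 12 + 9 + 13 + 12 + 14 + 18 + 17)/11 = 9.9091
Numerator Σ_{t=1}^{8}(y_t−ȳ)(y_{t+3}−ȳ) = 75.0661
Denominator Σ(y_t−ȳ)² = 344.9091
r_3 = 75.0661 / 344.9091 = 0.218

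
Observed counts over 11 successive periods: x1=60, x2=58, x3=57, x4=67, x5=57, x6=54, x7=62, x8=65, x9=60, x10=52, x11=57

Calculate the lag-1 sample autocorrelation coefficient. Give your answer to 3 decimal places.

-0.025

Mean x̄ = (60 + 58 + 57 + 67 + 57 + 54 + 62 + 65 + 60 + 52 + 57)/11 = 59.0000
Numerator Σ_{t=1}^{10}(x_t−x̄)(x_{t+1}−x̄) = -5.0000
Denominator Σ(x_t−x̄)² = 198.0000
r_1 = -5.0000 / 198.0000 = -0.025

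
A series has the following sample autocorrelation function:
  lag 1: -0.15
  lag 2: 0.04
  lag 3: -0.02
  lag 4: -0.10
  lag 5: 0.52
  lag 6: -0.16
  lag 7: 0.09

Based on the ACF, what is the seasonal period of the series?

The largest autocorrelation is r_5 = 0.52; the remaining lags stay at or below 0.09.
The dominant spike at lag 5 indicates a seasonal period of 5.

5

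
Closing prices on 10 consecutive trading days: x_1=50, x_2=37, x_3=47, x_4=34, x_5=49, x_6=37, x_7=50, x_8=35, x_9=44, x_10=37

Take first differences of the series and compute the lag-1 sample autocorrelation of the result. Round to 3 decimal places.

First differences Δx: -13, 10, -13, 15, -12, 13, -15, 9, -7
Mean of differences = -1.4444
Numerator Σ(Δx_t−Δx̄)(Δx_{t+1}−Δx̄) = -1175.9753
Denominator Σ(Δx_t−Δx̄)² = 1312.2222
r_1(Δx) = -1175.9753 / 1312.2222 = -0.896

-0.896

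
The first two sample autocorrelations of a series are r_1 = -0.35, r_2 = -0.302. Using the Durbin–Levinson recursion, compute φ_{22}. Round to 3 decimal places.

φ_{22} = (r_2 − r_1²) / (1 − r_1²)
r_1² = (-0.35)² = 0.1225
Numerator = -0.302 − 0.1225 = -0.4245; denominator = 1 − 0.1225 = 0.8775
φ_{22} = -0.4245 / 0.8775 = -0.484

-0.484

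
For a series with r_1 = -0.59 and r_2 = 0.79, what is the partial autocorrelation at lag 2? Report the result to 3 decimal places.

φ_{22} = (r_2 − r_1²) / (1 − r_1²)
r_1² = (-0.59)² = 0.3481
Numerator = 0.79 − 0.3481 = 0.4419; denominator = 1 − 0.3481 = 0.6519
φ_{22} = 0.4419 / 0.6519 = 0.678

0.678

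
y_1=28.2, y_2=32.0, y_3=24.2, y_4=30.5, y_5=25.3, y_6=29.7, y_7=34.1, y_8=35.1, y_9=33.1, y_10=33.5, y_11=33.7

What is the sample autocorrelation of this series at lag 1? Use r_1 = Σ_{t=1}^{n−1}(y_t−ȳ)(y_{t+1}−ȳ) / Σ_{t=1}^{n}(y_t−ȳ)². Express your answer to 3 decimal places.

Mean ȳ = (28.2 + 32.0 + 24.2 + 30.5 + 25.3 + 29.7 + 34.1 + 35.1 + 33.1 + 33.5 + 33.7)/11 = 30.8545
Numerator Σ_{t=1}^{10}(y_t−ȳ)(y_{t+1}−ȳ) = 33.1107
Denominator Σ(y_t−ȳ)² = 133.6473
r_1 = 33.1107 / 133.6473 = 0.248

0.248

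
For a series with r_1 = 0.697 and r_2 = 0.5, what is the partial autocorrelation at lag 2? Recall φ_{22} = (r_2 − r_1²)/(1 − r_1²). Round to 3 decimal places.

0.028

φ_{22} = (r_2 − r_1²) / (1 − r_1²)
r_1² = (0.697)² = 0.485809
Numerator = 0.5 − 0.4858 = 0.0142; denominator = 1 − 0.4858 = 0.5142
φ_{22} = 0.0142 / 0.5142 = 0.028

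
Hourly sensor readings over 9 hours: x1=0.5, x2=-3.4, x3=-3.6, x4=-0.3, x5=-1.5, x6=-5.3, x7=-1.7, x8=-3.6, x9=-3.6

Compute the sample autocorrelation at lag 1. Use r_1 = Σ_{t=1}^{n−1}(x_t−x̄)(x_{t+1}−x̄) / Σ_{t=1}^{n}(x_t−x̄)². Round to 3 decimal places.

-0.239

Mean x̄ = (0.5 − 3.4 − 3.6 − 0.3 − 1.5 − 5.3 − 1.7 − 3.6 − 3.6)/9 = -2.5000
Numerator Σ_{t=1}^{8}(x_t−x̄)(x_{t+1}−x̄) = -6.6400
Denominator Σ(x_t−x̄)² = 27.7600
r_1 = -6.6400 / 27.7600 = -0.239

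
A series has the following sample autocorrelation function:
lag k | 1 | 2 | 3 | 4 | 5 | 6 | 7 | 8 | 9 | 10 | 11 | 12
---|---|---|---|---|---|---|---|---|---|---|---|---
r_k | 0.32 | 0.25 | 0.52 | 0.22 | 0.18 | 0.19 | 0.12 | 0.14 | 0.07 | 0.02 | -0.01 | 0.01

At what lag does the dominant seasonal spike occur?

The largest autocorrelation is r_3 = 0.52; the remaining lags stay at or below 0.32. The elevated value at lag 1 (0.32), dropping to 0.25 at lag 2, reflects decaying short-term dependence rather than seasonality.
The dominant spike at lag 3 indicates a seasonal period of 3.

3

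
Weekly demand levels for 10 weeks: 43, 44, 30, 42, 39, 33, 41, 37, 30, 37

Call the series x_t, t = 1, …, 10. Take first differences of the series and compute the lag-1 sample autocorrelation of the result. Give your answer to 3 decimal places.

First differences Δx: 1, -14, 12, -3, -6, 8, -4, -7, 7
Mean of differences = -0.6667
Numerator Σ(Δx_t−Δx̄)(Δx_{t+1}−Δx̄) = -310.7778
Denominator Σ(Δx_t−Δx̄)² = 560.0000
r_1(Δx) = -310.7778 / 560.0000 = -0.555

-0.555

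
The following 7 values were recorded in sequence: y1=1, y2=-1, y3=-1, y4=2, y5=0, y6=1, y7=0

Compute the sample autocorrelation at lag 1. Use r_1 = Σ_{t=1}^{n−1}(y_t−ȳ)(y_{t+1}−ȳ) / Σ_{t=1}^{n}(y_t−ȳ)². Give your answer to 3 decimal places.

-0.319

Mean ȳ = (1 − 1 − 1 + 2 + 0 + 1 + 0)/7 = 0.2857
Deviations from mean: 0.7143, -1.2857, -1.2857, 1.7143, -0.2857, 0.7143, -0.2857
Σ(y_t−ȳ)(y_{t+1}−ȳ) = (-0.9184) + (1.6531) + (-2.2041) + (-0.4898) + (-0.2041) + (-0.2041) = -2.3673
Denominator Σ(y_t−ȳ)² = 7.4286
r_1 = -2.3673 / 7.4286 = -0.319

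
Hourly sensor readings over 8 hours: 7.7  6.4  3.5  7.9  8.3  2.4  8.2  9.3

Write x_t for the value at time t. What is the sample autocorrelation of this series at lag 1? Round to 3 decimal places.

-0.249

Mean x̄ = (7.7 + 6.4 + 3.5 + 7.9 + 8.3 + 2.4 + 8.2 + 9.3)/8 = 6.7125
Deviations from mean: 0.9875, -0.3125, -3.2125, 1.1875, 1.5875, -4.3125, 1.4875, 2.5875
Σ(x_t−x̄)(x_{t+1}−x̄) = (-0.3086) + (1.0039) + (-3.8148) + (1.8852) + (-6.8461) + (-6.4148) + (3.8489) = -10.6464
Denominator Σ(x_t−x̄)² = 42.8288
r_1 = -10.6464 / 42.8288 = -0.249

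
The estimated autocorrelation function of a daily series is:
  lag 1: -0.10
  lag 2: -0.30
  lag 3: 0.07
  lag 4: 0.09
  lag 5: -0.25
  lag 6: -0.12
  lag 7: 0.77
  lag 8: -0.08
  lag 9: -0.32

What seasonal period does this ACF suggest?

7

The largest autocorrelation is r_7 = 0.77; the remaining lags stay at or below 0.09.
The dominant spike at lag 7 indicates a seasonal period of 7.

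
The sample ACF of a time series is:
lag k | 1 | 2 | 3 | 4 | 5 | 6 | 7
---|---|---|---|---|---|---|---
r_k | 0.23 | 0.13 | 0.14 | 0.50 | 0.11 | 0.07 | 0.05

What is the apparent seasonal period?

The largest autocorrelation is r_4 = 0.50; the remaining lags stay at or below 0.23. The elevated value at lag 1 (0.23), dropping to 0.13 at lag 2, reflects decaying short-term dependence rather than seasonality.
The dominant spike at lag 4 indicates a seasonal period of 4.

4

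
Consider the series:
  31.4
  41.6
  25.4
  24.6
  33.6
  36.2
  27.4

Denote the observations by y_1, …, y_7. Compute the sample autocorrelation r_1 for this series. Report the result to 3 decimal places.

Mean ȳ = (31.4 + 41.6 + 25.4 + 24.6 + 33.6 + 36.2 + 27.4)/7 = 31.4571
Deviations from mean: -0.0571, 10.1429, -6.0571, -6.8571, 2.1429, 4.7429, -4.0571
Numerator Σ_{t=1}^{6}(y_t−ȳ)(y_{t+1}−ȳ) = -44.2547
Denominator Σ(y_t−ȳ)² = 230.1371
r_1 = -44.2547 / 230.1371 = -0.192

-0.192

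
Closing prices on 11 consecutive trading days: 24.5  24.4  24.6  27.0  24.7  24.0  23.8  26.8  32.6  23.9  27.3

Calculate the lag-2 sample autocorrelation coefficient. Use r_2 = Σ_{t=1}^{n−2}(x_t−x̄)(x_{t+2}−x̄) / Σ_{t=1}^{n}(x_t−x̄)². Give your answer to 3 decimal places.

Mean x̄ = (24.5 + 24.4 + 24.6 + 27.0 + 24.7 + 24.0 + 23.8 + 26.8 + 32.6 + 23.9 + 27.3)/11 = 25.7818
Numerator Σ_{t=1}^{9}(x_t−x̄)(x_{t+2}−x̄) = -5.8079
Denominator Σ(x_t−x̄)² = 68.0764
r_2 = -5.8079 / 68.0764 = -0.085

-0.085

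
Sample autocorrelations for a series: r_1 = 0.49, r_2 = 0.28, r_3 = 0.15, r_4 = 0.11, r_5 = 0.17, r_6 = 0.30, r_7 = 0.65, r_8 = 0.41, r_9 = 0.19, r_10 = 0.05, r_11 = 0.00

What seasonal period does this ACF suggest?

7

The largest autocorrelation is r_7 = 0.65; the remaining lags stay at or below 0.49. The elevated value at lag 1 (0.49), dropping to 0.28 at lag 2, reflects decaying short-term dependence rather than seasonality.
The dominant spike at lag 7 indicates a seasonal period of 7.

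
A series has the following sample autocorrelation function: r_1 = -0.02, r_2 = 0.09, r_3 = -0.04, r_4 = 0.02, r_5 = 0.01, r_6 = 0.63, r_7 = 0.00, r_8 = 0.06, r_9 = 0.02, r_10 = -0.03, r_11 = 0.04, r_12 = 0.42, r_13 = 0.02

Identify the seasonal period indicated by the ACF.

The largest autocorrelation is r_6 = 0.63, with a weaker echo at lag 12 (0.42); the remaining lags stay at or below 0.09.
The dominant spike at lag 6 indicates a seasonal period of 6.

6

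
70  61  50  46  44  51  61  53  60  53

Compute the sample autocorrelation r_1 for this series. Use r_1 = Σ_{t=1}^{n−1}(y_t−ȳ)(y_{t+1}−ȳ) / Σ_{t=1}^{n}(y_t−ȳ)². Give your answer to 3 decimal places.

0.333

Mean ȳ = (70 + 61 + 50 + 46 + 44 + 51 + 61 + 53 + 60 + 53)/10 = 54.9000
Numerator Σ_{t=1}^{9}(y_t−ȳ)(y_{t+1}−ȳ) = 190.5900
Denominator Σ(y_t−ȳ)² = 572.9000
r_1 = 190.5900 / 572.9000 = 0.333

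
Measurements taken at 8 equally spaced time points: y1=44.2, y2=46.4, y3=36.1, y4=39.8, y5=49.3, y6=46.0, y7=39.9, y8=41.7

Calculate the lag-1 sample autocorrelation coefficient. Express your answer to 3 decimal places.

-0.030

Mean ȳ = (44.2 + 46.4 + 36.1 + 39.8 + 49.3 + 46.0 + 39.9 + 41.7)/8 = 42.9250
Deviations from mean: 1.2750, 3.4750, -6.8250, -3.1250, 6.3750, 3.0750, -3.0250, -1.2250
Numerator Σ_{t=1}^{7}(y_t−ȳ)(y_{t+1}−ȳ) = -3.8731
Denominator Σ(y_t−ȳ)² = 130.7950
r_1 = -3.8731 / 130.7950 = -0.030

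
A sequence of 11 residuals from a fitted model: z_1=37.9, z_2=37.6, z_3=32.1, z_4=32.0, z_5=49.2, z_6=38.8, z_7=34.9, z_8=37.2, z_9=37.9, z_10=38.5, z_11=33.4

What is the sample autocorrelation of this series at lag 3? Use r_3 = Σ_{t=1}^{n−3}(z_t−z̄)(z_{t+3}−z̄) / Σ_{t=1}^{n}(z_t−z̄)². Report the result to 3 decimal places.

0.013

Mean z̄ = (37.9 + 37.6 + 32.1 + 32.0 + 49.2 + 38.8 + 34.9 + 37.2 + 37.9 + 38.5 + 33.4)/11 = 37.2273
Numerator Σ_{t=1}^{8}(z_t−z̄)(z_{t+3}−z̄) = 2.9214
Denominator Σ(z_t−z̄)² = 222.1618
r_3 = 2.9214 / 222.1618 = 0.013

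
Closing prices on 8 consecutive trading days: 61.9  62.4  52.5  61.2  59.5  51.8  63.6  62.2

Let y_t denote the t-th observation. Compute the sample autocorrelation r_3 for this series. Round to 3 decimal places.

0.436

Mean ȳ = (61.9 + 62.4 + 52.5 + 61.2 + 59.5 + 51.8 + 63.6 + 62.2)/8 = 59.3875
Numerator Σ_{t=1}^{5}(y_t−ȳ)(y_{t+3}−ȳ) = 65.1033
Denominator Σ(y_t−ȳ)² = 149.3488
r_3 = 65.1033 / 149.3488 = 0.436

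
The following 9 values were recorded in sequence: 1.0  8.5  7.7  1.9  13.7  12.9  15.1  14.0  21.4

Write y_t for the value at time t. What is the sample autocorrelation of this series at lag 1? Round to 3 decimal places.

0.273

Mean ȳ = (1.0 + 8.5 + 7.7 + 1.9 + 13.7 + 12.9 + 15.1 + 14.0 + 21.4)/9 = 10.6889
Numerator Σ_{t=1}^{8}(y_t−ȳ)(y_{t+1}−ȳ) = 94.0377
Denominator Σ(y_t−ȳ)² = 343.9489
r_1 = 94.0377 / 343.9489 = 0.273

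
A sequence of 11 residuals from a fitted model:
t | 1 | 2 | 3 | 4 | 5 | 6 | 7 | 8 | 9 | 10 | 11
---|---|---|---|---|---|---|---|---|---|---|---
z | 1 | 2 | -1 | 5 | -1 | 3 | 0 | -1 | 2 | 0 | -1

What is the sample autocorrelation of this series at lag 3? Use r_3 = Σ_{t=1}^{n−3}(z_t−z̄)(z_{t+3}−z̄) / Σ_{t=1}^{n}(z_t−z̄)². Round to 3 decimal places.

0.027

Mean z̄ = (1 + 2 − 1 + 5 − 1 + 3 + 0 − 1 + 2 + 0 − 1)/11 = 0.8182
Numerator Σ_{t=1}^{8}(z_t−z̄)(z_{t+3}−z̄) = 1.0826
Denominator Σ(z_t−z̄)² = 39.6364
r_3 = 1.0826 / 39.6364 = 0.027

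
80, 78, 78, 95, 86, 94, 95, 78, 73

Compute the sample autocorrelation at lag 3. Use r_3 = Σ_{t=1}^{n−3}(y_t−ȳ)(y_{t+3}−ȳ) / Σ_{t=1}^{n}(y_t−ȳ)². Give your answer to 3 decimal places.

-0.202

Mean ȳ = (80 + 78 + 78 + 95 + 86 + 94 + 95 + 78 + 73)/9 = 84.1111
Σ(y_t−ȳ)(y_{t+3}−ȳ) = (-44.7654) + (-11.5432) + (-60.4321) + (118.5679) + (-11.5432) + (-109.8765) = -119.5926
Denominator Σ(y_t−ȳ)² = 590.8889
r_3 = -119.5926 / 590.8889 = -0.202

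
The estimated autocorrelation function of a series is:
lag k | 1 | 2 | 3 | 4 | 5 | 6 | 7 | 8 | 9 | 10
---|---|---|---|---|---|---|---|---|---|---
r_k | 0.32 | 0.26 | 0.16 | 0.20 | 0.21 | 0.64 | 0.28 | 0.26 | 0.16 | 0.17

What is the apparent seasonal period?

6

The largest autocorrelation is r_6 = 0.64; the remaining lags stay at or below 0.32. The elevated value at lag 1 (0.32), dropping to 0.26 at lag 2, reflects decaying short-term dependence rather than seasonality.
The dominant spike at lag 6 indicates a seasonal period of 6.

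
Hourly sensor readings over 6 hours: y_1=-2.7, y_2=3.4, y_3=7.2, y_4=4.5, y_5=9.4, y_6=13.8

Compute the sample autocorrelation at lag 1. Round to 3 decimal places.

Mean ȳ = (-2.7 + 3.4 + 7.2 + 4.5 + 9.4 + 13.8)/6 = 5.9333
Deviations from mean: -8.6333, -2.5333, 1.2667, -1.4333, 3.4667, 7.8667
Σ(y_t−ȳ)(y_{t+1}−ȳ) = (21.8711) + (-3.2089) + (-1.8156) + (-4.9689) + (27.2711) = 39.1489
Denominator Σ(y_t−ȳ)² = 158.5133
r_1 = 39.1489 / 158.5133 = 0.247

0.247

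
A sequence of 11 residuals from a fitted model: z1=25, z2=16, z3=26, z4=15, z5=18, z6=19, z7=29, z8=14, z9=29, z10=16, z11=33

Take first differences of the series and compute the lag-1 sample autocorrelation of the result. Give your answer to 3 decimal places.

First differences Δz: -9, 10, -11, 3, 1, 10, -15, 15, -13, 17
Mean of differences = 0.8000
Numerator Σ(Δz_t−Δz̄)(Δz_{t+1}−Δz̄) = -1011.6400
Denominator Σ(Δz_t−Δz̄)² = 1313.6000
r_1(Δz) = -1011.6400 / 1313.6000 = -0.770

-0.770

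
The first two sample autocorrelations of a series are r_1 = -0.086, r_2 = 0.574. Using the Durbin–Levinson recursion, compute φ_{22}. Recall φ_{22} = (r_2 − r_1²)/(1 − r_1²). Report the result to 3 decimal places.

φ_{22} = (r_2 − r_1²) / (1 − r_1²)
r_1² = (-0.086)² = 0.007396
Numerator = 0.574 − 0.0074 = 0.5666; denominator = 1 − 0.0074 = 0.9926
φ_{22} = 0.5666 / 0.9926 = 0.571

0.571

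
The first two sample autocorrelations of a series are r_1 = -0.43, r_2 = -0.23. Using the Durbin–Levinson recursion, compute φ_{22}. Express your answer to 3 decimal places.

-0.509

φ_{22} = (r_2 − r_1²) / (1 − r_1²)
r_1² = (-0.43)² = 0.1849
Numerator = -0.23 − 0.1849 = -0.4149; denominator = 1 − 0.1849 = 0.8151
φ_{22} = -0.4149 / 0.8151 = -0.509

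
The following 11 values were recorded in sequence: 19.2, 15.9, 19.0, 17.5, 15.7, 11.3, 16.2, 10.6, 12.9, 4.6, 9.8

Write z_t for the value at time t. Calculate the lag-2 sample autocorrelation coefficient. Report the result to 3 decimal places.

0.394

Mean z̄ = (19.2 + 15.9 + 19.0 + 17.5 + 15.7 + 11.3 + 16.2 + 10.6 + 12.9 + 4.6 + 9.8)/11 = 13.8818
Numerator Σ_{t=1}^{9}(z_t−z̄)(z_{t+2}−z̄) = 79.3666
Denominator Σ(z_t−z̄)² = 201.5364
r_2 = 79.3666 / 201.5364 = 0.394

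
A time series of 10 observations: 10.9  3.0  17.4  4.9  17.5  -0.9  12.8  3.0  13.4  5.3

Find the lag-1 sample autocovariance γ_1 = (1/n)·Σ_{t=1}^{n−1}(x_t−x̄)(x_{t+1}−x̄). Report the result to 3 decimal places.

Mean x̄ = (10.9 + 3.0 + 17.4 + 4.9 + 17.5 − 0.9 + 12.8 + 3.0 + 13.4 + 5.3)/10 = 8.7300
Σ_{t=1}^{9}(x_t−x̄)(x_{t+1}−x̄) = -318.6559
γ_1 = -318.6559 / 10 = -31.866

-31.866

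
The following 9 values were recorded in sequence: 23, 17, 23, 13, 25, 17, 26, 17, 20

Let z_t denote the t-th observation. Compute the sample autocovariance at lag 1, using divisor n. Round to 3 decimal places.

-13.866

Mean z̄ = (23 + 17 + 23 + 13 + 25 + 17 + 26 + 17 + 20)/9 = 20.1111
Σ_{t=1}^{8}(z_t−z̄)(z_{t+1}−z̄) = -124.7901
γ_1 = -124.7901 / 9 = -13.866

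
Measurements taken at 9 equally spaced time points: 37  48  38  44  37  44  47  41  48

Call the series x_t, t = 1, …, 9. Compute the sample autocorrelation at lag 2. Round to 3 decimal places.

0.346

Mean x̄ = (37 + 48 + 38 + 44 + 37 + 44 + 47 + 41 + 48)/9 = 42.6667
Σ(x_t−x̄)(x_{t+2}−x̄) = (26.4444) + (7.1111) + (26.4444) + (1.7778) + (-24.5556) + (-2.2222) + (23.1111) = 58.1111
Denominator Σ(x_t−x̄)² = 168.0000
r_2 = 58.1111 / 168.0000 = 0.346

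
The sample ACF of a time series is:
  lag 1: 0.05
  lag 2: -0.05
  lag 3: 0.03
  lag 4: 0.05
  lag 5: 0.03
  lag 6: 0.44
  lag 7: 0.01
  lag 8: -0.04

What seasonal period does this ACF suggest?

The largest autocorrelation is r_6 = 0.44; the remaining lags stay at or below 0.05.
The dominant spike at lag 6 indicates a seasonal period of 6.

6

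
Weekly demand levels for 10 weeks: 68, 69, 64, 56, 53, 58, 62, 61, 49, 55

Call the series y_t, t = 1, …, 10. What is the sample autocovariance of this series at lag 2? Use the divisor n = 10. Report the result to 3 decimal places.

-7.050

Mean ȳ = (68 + 69 + 64 + 56 + 53 + 58 + 62 + 61 + 49 + 55)/10 = 59.5000
Σ_{t=1}^{8}(y_t−ȳ)(y_{t+2}−ȳ) = -70.5000
γ_2 = -70.5000 / 10 = -7.050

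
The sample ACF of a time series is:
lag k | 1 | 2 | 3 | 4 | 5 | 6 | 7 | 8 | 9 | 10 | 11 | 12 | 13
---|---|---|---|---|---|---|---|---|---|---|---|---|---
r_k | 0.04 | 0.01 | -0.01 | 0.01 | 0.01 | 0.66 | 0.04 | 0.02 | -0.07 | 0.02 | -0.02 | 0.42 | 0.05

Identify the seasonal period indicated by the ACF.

The largest autocorrelation is r_6 = 0.66, with a weaker echo at lag 12 (0.42); the remaining lags stay at or below 0.05.
The dominant spike at lag 6 indicates a seasonal period of 6.

6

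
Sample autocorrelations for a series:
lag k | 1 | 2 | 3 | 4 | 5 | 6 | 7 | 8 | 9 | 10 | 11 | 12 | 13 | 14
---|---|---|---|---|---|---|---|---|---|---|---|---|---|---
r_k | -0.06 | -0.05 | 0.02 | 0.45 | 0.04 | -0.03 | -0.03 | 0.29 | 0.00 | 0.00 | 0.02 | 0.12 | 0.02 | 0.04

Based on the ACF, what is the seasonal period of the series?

4

The largest autocorrelation is r_4 = 0.45, with a weaker echo at lag 8 (0.29); the remaining lags stay at or below 0.12.
The dominant spike at lag 4 indicates a seasonal period of 4.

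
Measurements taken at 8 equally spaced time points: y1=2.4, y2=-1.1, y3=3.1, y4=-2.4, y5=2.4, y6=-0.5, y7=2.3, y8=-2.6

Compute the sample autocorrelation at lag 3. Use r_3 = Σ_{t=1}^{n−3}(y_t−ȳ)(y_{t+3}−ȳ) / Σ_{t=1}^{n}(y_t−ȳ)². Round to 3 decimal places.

Mean ȳ = (2.4 − 1.1 + 3.1 − 2.4 + 2.4 − 0.5 + 2.3 − 2.6)/8 = 0.4500
Deviations from mean: 1.9500, -1.5500, 2.6500, -2.8500, 1.9500, -0.9500, 1.8500, -3.0500
Σ(y_t−ȳ)(y_{t+3}−ȳ) = (-5.5575) + (-3.0225) + (-2.5175) + (-5.2725) + (-5.9475) = -22.3175
Denominator Σ(y_t−ȳ)² = 38.7800
r_3 = -22.3175 / 38.7800 = -0.575

-0.575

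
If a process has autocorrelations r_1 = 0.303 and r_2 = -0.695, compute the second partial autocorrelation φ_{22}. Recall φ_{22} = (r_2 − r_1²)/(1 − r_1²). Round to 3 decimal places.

φ_{22} = (r_2 − r_1²) / (1 − r_1²)
r_1² = (0.303)² = 0.091809
Numerator = -0.695 − 0.0918 = -0.7868; denominator = 1 − 0.0918 = 0.9082
φ_{22} = -0.7868 / 0.9082 = -0.866

-0.866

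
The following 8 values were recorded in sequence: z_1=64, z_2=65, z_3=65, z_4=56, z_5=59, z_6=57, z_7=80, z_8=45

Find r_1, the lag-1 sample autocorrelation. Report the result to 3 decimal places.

Mean z̄ = (64 + 65 + 65 + 56 + 59 + 57 + 80 + 45)/8 = 61.3750
Deviations from mean: 2.6250, 3.6250, 3.6250, -5.3750, -2.3750, -4.3750, 18.6250, -16.3750
Σ(z_t−z̄)(z_{t+1}−z̄) = (9.5156) + (13.1406) + (-19.4844) + (12.7656) + (10.3906) + (-81.4844) + (-304.9844) = -360.1406
Denominator Σ(z_t−z̄)² = 701.8750
r_1 = -360.1406 / 701.8750 = -0.513

-0.513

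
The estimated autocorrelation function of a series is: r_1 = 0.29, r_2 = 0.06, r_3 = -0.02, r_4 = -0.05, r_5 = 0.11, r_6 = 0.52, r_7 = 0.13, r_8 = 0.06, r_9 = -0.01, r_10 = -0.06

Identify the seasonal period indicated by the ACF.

6

The largest autocorrelation is r_6 = 0.52; the remaining lags stay at or below 0.29. The elevated value at lag 1 (0.29), dropping to 0.06 at lag 2, reflects decaying short-term dependence rather than seasonality.
The dominant spike at lag 6 indicates a seasonal period of 6.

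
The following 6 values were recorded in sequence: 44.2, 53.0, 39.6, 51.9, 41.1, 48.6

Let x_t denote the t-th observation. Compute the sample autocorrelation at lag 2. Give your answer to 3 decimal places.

Mean x̄ = (44.2 + 53.0 + 39.6 + 51.9 + 41.1 + 48.6)/6 = 46.4000
Σ(x_t−x̄)(x_{t+2}−x̄) = (14.9600) + (36.3000) + (36.0400) + (12.1000) = 99.4000
Denominator Σ(x_t−x̄)² = 157.8200
r_2 = 99.4000 / 157.8200 = 0.630

0.630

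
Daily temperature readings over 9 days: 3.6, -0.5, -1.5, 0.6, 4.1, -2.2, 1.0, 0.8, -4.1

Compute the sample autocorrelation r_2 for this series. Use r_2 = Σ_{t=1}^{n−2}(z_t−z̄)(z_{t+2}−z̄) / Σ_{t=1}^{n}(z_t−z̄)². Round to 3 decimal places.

-0.277

Mean z̄ = (3.6 − 0.5 − 1.5 + 0.6 + 4.1 − 2.2 + 1.0 + 0.8 − 4.1)/9 = 0.2000
Σ(z_t−z̄)(z_{t+2}−z̄) = (-5.7800) + (-0.2800) + (-6.6300) + (-0.9600) + (3.1200) + (-1.4400) + (-3.4400) = -15.4100
Denominator Σ(z_t−z̄)² = 55.5600
r_2 = -15.4100 / 55.5600 = -0.277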